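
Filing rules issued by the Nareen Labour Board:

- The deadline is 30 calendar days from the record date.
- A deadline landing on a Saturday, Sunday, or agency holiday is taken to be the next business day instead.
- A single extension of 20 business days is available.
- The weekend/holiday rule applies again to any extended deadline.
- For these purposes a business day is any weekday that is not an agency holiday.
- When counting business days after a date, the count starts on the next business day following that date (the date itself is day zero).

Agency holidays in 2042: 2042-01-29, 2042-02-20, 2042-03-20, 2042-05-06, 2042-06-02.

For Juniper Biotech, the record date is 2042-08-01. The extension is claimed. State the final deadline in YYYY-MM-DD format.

30 calendar days after 2042-08-01 is 2042-08-31.
2042-08-31 is a Sunday; the next business day is 2042-09-01 (Monday).
Counting 20 further business days from 2042-09-01 reaches 2042-09-29.
2042-09-29 falls on a Monday, which is a business day, so no adjustment is needed.
So the filing is due 2042-09-29.

2042-09-29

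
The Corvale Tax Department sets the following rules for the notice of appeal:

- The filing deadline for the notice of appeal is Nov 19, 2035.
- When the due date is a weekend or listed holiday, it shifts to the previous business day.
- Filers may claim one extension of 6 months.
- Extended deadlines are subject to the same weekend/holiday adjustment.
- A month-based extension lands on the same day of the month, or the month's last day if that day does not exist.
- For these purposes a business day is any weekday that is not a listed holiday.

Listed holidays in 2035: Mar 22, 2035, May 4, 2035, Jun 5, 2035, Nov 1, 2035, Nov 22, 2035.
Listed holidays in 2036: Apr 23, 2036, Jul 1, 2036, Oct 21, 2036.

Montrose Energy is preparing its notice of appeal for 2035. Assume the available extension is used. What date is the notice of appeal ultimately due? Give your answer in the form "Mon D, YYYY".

May 19, 2036

The statutory due date is Nov 19, 2035.
Nov 19, 2035 falls on a Monday, which is a business day, so no adjustment is needed.
The 6 months extension carries Nov 19, 2035 to May 19, 2036.
May 19, 2036 falls on a Monday, which is a business day, so no adjustment is needed.
So the filing is due May 19, 2036.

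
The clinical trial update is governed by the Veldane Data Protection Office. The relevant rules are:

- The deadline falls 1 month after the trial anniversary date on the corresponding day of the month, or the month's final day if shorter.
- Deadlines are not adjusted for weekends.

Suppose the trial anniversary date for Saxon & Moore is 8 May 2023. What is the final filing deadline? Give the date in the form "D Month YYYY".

8 June 2023

Moving 1 month forward from 8 May 2023 on the corresponding day gives 8 June 2023.
8 June 2023 falls on a Thursday. The rules make no weekend/holiday allowance, so it remains 8 June 2023.
Final deadline: 8 June 2023.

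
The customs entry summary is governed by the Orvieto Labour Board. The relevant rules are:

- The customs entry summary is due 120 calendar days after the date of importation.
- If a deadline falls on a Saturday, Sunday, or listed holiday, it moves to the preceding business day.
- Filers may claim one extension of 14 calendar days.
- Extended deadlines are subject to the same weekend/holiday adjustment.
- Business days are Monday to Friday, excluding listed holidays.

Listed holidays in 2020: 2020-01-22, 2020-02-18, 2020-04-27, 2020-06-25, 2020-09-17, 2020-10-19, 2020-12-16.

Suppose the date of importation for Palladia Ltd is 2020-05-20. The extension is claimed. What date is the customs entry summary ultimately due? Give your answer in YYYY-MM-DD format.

2020-09-30

Trigger date 2020-05-20 + 120 calendar days = 2020-09-17.
2020-09-17 is a listed holiday; the preceding business day is 2020-09-16 (Wednesday).
Applying the 14-calendar-day extension: 2020-09-16 + 14 days = 2020-09-30.
2020-09-30 is a Wednesday and not a listed holiday, so it stands.
Deadline: 2020-09-30.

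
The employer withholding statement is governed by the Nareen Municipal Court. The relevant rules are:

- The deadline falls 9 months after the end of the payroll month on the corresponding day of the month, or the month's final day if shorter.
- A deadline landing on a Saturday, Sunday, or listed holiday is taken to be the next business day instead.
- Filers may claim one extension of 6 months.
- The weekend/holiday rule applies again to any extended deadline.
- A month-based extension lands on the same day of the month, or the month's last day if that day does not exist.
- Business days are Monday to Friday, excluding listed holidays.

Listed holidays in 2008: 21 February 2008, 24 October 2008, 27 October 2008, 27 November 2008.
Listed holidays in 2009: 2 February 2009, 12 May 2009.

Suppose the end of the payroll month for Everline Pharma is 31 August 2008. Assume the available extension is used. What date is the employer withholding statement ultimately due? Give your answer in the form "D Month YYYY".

1 December 2009

9 months from 31 August 2008 is 31 May 2009.
Because 31 May 2009 is a Sunday, the deadline becomes 1 June 2009 (Monday).
The 6 months extension carries 1 June 2009 to 1 December 2009.
1 December 2009 falls on a Tuesday, which is a business day, so no adjustment is needed.
The final due date is 1 December 2009.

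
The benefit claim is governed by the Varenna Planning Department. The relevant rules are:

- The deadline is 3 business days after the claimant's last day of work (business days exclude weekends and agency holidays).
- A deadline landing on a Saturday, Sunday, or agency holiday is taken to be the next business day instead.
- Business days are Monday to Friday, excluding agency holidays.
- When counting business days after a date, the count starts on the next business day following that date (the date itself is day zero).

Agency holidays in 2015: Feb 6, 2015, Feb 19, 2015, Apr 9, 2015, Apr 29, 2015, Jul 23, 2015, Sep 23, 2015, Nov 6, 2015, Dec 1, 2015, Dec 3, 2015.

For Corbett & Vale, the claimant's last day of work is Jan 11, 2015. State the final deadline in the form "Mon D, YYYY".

Counting 3 business days after Jan 11, 2015 (skipping weekends and listed holidays) reaches Jan 14, 2015.
Jan 14, 2015 is a Wednesday and not a listed holiday, so it stands.
Final deadline: Jan 14, 2015.

Jan 14, 2015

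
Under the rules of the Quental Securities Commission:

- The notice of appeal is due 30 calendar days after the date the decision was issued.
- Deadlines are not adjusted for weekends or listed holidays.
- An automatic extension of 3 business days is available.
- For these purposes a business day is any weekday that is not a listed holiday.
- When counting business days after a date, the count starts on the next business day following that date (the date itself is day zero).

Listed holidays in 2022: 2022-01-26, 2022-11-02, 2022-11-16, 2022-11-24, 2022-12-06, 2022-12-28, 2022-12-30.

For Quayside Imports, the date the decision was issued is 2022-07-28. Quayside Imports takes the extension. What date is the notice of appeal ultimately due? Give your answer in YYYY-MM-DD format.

2022-08-31

From 2022-07-28, 30 calendar days later is 2022-08-27.
2022-08-27 is a Saturday; no weekend or holiday adjustment applies.
Counting 3 further business days from 2022-08-27 reaches 2022-08-31.
2022-08-31 falls on a Wednesday. The rules make no weekend/holiday allowance, so it remains 2022-08-31.
The final due date is 2022-08-31.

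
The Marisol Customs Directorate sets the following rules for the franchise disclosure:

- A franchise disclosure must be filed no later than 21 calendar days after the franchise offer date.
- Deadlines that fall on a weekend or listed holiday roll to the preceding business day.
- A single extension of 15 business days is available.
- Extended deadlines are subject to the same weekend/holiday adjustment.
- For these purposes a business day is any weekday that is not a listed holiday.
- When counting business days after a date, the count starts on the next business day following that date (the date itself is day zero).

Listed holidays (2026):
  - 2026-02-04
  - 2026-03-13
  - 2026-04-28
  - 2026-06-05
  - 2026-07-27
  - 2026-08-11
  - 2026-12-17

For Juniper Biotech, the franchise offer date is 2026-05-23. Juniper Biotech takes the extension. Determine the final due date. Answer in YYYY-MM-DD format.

2026-07-03

Trigger date 2026-05-23 + 21 calendar days = 2026-06-13.
2026-06-13 is a Saturday; the preceding business day is 2026-06-12 (Friday).
Counting 15 further business days from 2026-06-12 reaches 2026-07-03.
2026-07-03 (Friday) is already a business day.
Final deadline: 2026-07-03.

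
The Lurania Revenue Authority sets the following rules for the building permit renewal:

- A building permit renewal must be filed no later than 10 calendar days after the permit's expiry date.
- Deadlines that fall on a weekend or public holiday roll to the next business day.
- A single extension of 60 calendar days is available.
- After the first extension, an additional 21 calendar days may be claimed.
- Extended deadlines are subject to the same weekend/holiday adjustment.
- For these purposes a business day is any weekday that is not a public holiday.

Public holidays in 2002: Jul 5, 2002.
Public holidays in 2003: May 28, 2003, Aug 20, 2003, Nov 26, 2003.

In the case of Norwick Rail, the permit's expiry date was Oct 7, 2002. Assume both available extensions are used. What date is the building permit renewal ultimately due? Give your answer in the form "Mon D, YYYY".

Adding 10 calendar days to Oct 7, 2002 gives Oct 17, 2002.
Since Oct 17, 2002 is a Thursday and not a holiday, the date is unchanged.
The 60-calendar-day extension moves the deadline from Oct 17, 2002 to Dec 16, 2002.
Dec 16, 2002 is a Monday and not a listed holiday, so it stands.
Applying the 21-calendar-day extension: Dec 16, 2002 + 21 days = Jan 6, 2003.
Since Jan 6, 2003 is a Monday and not a holiday, the date is unchanged.
So the filing is due Jan 6, 2003.

Jan 6, 2003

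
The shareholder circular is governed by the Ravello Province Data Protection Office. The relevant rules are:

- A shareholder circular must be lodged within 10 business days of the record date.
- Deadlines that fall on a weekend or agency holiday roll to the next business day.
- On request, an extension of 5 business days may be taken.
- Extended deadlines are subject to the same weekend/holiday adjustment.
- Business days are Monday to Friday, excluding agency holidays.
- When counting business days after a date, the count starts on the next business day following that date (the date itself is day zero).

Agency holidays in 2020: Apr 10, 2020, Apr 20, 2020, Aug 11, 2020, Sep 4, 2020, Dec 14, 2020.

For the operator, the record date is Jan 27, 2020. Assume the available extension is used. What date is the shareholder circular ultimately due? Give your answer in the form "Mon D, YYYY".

Feb 17, 2020

Starting the day after Jan 27, 2020 and counting 10 business days lands on Feb 10, 2020.
Feb 10, 2020 (Monday) is already a business day.
Counting 5 further business days from Feb 10, 2020 reaches Feb 17, 2020.
Feb 17, 2020 falls on a Monday, which is a business day, so no adjustment is needed.
So the filing is due Feb 17, 2020.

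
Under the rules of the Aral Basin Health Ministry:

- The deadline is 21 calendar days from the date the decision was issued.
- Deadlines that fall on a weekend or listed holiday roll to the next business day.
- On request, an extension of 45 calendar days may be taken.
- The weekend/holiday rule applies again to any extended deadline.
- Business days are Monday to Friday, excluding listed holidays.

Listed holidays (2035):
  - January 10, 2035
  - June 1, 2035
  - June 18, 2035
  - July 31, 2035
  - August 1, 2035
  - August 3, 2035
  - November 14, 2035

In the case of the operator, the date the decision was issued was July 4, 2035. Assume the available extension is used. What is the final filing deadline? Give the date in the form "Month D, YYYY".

Adding 21 calendar days to July 4, 2035 gives July 25, 2035.
July 25, 2035 (Wednesday) is already a business day.
With the 45-day extension, July 25, 2035 becomes September 8, 2035.
September 8, 2035 falls on a Saturday. Rolling to the next business day gives September 10, 2035, a Monday.
Deadline: September 10, 2035.

September 10, 2035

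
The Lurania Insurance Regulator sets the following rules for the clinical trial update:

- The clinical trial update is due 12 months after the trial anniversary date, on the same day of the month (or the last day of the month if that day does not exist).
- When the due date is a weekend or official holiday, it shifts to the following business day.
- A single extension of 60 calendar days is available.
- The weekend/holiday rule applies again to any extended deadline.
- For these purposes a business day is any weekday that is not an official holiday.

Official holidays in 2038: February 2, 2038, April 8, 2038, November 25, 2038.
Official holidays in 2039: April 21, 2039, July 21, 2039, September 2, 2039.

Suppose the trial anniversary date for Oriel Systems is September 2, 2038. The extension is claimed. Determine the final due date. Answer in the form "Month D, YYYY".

12 months after September 2, 2038, on the same day of the month, is September 2, 2039.
September 2, 2039 falls on a listed holiday. Rolling to the next business day gives September 5, 2039, a Monday.
Applying the 60-calendar-day extension: September 5, 2039 + 60 days = November 4, 2039.
Since November 4, 2039 is a Friday and not a holiday, the date is unchanged.
Deadline: November 4, 2039.

November 4, 2039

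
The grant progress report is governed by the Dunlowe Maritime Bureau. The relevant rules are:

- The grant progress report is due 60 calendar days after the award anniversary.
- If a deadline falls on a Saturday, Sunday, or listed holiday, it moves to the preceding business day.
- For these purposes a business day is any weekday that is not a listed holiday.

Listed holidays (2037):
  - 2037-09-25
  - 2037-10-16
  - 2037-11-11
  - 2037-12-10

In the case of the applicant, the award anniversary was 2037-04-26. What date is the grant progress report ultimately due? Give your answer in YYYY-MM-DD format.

2037-06-25

60 calendar days after 2037-04-26 is 2037-06-25.
2037-06-25 (Thursday) is already a business day.
Final deadline: 2037-06-25.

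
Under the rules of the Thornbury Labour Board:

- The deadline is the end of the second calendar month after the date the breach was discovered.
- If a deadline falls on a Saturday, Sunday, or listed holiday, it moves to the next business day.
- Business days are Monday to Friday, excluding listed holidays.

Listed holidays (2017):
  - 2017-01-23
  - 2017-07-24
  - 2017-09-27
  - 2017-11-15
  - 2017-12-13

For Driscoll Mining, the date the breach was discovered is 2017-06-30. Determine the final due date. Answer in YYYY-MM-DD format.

The second month after 2017-06-30 is August 2017, whose last day is 2017-08-31.
2017-08-31 is a Thursday and not a listed holiday, so it stands.
So the filing is due 2017-08-31.

2017-08-31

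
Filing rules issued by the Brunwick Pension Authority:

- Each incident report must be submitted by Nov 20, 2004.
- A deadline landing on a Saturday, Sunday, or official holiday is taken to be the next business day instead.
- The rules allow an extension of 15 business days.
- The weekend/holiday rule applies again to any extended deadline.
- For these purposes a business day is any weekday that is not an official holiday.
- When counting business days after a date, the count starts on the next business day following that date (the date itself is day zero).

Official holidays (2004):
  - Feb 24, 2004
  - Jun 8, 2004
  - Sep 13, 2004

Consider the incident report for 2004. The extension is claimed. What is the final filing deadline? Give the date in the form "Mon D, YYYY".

The stated deadline is Nov 20, 2004.
Nov 20, 2004 is a Saturday; the next business day is Nov 22, 2004 (Monday).
Applying the 15-business-day extension: 15 business days after Nov 22, 2004 is Dec 13, 2004.
Dec 13, 2004 (Monday) is already a business day.
The final due date is Dec 13, 2004.

Dec 13, 2004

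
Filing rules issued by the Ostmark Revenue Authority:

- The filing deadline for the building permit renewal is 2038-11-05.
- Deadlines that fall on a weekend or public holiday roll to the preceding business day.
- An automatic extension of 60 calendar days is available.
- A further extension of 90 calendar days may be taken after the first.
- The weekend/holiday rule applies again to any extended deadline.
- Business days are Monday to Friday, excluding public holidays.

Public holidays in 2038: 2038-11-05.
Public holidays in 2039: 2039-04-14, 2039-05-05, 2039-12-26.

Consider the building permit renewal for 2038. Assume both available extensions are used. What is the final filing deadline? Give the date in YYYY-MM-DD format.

2039-04-01

The statutory due date is 2038-11-05.
2038-11-05 is a listed holiday; the preceding business day is 2038-11-04 (Thursday).
Add the 60 calendar-day extension to 2038-11-04: 2039-01-03.
2039-01-03 (Monday) is already a business day.
With the 90-day extension, 2039-01-03 becomes 2039-04-03.
2039-04-03 is a Sunday; the preceding business day is 2039-04-01 (Friday).
The final due date is 2039-04-01.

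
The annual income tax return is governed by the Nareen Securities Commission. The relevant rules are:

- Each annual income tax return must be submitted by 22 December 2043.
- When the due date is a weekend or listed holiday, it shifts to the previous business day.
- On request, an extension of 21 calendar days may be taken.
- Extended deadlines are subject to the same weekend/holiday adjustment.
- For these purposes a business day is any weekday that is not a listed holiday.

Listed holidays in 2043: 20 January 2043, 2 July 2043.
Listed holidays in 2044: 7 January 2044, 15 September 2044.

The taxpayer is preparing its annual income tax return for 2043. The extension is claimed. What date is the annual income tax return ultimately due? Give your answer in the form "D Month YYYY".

12 January 2044

The statutory due date is 22 December 2043.
22 December 2043 falls on a Tuesday, which is a business day, so no adjustment is needed.
With the 21-day extension, 22 December 2043 becomes 12 January 2044.
12 January 2044 falls on a Tuesday, which is a business day, so no adjustment is needed.
Final deadline: 12 January 2044.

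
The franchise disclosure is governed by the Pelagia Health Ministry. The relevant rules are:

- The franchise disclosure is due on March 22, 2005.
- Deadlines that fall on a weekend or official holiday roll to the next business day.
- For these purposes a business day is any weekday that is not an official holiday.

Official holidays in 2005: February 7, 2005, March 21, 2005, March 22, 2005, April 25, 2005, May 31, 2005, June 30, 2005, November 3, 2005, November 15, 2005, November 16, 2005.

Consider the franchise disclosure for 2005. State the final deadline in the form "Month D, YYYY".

Start from the fixed due date, March 22, 2005.
Because March 22, 2005 is a listed holiday, the deadline becomes March 23, 2005 (Wednesday).
Final deadline: March 23, 2005.

March 23, 2005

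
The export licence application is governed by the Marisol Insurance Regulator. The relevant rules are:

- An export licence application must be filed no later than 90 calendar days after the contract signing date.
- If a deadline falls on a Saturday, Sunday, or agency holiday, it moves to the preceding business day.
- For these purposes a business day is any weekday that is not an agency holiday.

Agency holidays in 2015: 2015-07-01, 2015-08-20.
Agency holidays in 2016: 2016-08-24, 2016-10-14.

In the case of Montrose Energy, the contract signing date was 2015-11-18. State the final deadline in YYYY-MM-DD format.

90 calendar days after 2015-11-18 is 2016-02-16.
Since 2016-02-16 is a Tuesday and not a holiday, the date is unchanged.
So the filing is due 2016-02-16.

2016-02-16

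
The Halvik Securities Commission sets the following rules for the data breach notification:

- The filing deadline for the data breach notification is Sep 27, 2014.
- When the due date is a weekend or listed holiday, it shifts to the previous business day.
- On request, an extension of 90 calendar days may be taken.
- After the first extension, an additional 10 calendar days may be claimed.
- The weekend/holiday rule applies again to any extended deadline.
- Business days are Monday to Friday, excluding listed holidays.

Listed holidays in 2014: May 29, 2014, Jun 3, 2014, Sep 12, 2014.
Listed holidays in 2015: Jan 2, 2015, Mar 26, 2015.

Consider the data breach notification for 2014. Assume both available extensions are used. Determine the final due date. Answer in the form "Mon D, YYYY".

The stated deadline is Sep 27, 2014.
Sep 27, 2014 is a Saturday; the preceding business day is Sep 26, 2014 (Friday).
The 90-calendar-day extension moves the deadline from Sep 26, 2014 to Dec 25, 2014.
Since Dec 25, 2014 is a Thursday and not a holiday, the date is unchanged.
The 10-calendar-day extension moves the deadline from Dec 25, 2014 to Jan 4, 2015.
Jan 4, 2015 is a Sunday; the preceding business day is Jan 1, 2015 (Thursday).
Deadline: Jan 1, 2015.

Jan 1, 2015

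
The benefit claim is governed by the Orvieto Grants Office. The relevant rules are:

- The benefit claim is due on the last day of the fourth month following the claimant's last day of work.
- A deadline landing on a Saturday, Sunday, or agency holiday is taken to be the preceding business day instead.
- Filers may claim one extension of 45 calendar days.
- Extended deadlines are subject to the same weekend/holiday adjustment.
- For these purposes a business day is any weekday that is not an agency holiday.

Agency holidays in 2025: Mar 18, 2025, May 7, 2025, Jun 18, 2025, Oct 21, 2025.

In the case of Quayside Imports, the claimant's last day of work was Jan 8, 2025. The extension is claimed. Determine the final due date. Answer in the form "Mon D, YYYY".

4 months after Jan 8, 2025 falls in May 2025; the last day of that month is May 31, 2025.
May 31, 2025 falls on a Saturday. Rolling to the preceding business day gives May 30, 2025, a Friday.
With the 45-day extension, May 30, 2025 becomes Jul 14, 2025.
Jul 14, 2025 is a Monday and not a listed holiday, so it stands.
The final due date is Jul 14, 2025.

Jul 14, 2025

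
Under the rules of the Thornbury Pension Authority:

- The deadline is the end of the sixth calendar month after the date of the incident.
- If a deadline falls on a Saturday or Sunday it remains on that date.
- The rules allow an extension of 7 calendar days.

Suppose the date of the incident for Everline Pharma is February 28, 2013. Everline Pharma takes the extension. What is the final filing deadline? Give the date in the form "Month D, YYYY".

September 7, 2013

6 months after February 28, 2013 is August 2013; that month ends on August 31, 2013.
August 31, 2013 is a Saturday; no weekend or holiday adjustment applies.
Applying the 7-calendar-day extension: August 31, 2013 + 7 days = September 7, 2013.
September 7, 2013 falls on a Saturday. The rules make no weekend/holiday allowance, so it remains September 7, 2013.
The final due date is September 7, 2013.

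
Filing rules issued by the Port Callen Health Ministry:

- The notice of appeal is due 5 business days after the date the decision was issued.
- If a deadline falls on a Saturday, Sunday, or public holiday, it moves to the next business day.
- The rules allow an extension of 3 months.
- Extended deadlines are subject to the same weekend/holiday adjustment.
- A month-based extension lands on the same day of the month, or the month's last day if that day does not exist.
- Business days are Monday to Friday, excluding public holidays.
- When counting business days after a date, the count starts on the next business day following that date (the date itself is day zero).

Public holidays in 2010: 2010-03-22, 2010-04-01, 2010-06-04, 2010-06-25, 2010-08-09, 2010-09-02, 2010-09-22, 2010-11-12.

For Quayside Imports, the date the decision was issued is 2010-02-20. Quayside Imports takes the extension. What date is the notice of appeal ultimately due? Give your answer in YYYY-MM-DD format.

5 business days after 2010-02-20, excluding weekends and holidays, is 2010-02-26.
2010-02-26 is a Friday and not a listed holiday, so it stands.
Applying the 3 months extension: 3 months after 2010-02-26 is 2010-05-26.
2010-05-26 is a Wednesday and not a listed holiday, so it stands.
Final deadline: 2010-05-26.

2010-05-26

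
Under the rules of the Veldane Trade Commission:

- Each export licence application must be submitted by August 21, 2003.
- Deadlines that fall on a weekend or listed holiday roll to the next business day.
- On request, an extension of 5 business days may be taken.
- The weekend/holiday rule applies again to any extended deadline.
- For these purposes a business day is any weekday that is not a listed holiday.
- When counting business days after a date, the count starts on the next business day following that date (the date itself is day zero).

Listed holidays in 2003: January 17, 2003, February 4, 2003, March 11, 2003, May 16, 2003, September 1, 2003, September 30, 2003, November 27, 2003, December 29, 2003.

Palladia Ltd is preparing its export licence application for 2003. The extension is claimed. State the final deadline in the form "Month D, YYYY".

August 28, 2003

The stated deadline is August 21, 2003.
August 21, 2003 falls on a Thursday, which is a business day, so no adjustment is needed.
Counting 5 further business days from August 21, 2003 reaches August 28, 2003.
August 28, 2003 falls on a Thursday, which is a business day, so no adjustment is needed.
The final due date is August 28, 2003.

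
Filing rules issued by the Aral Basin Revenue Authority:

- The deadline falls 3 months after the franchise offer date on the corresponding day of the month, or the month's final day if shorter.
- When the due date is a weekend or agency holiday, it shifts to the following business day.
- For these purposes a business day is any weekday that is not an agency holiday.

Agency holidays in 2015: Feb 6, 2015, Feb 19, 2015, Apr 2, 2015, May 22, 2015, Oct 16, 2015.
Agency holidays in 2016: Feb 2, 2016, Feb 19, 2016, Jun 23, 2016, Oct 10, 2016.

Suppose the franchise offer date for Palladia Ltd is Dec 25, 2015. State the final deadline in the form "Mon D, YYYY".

Mar 25, 2016

Moving 3 months forward from Dec 25, 2015 on the corresponding day gives Mar 25, 2016.
Mar 25, 2016 (Friday) is already a business day.
Final deadline: Mar 25, 2016.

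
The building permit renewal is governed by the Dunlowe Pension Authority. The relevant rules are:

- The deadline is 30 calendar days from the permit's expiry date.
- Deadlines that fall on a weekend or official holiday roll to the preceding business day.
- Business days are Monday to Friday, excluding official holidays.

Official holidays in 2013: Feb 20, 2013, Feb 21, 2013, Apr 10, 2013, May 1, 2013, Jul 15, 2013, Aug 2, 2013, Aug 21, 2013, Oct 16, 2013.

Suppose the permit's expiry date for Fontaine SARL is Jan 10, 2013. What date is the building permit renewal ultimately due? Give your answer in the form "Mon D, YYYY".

Feb 8, 2013

Trigger date Jan 10, 2013 + 30 calendar days = Feb 9, 2013.
Feb 9, 2013 is a Saturday, so it moves to the preceding business day, Feb 8, 2013 (Friday).
Deadline: Feb 8, 2013.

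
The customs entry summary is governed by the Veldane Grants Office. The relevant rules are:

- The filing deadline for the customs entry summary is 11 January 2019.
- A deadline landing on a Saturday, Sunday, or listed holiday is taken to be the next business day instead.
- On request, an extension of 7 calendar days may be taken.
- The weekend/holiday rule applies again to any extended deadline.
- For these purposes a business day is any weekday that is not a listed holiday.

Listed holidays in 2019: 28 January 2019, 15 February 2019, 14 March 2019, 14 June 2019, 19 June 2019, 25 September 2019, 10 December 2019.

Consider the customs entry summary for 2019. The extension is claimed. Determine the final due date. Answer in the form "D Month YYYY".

Start from the fixed due date, 11 January 2019.
11 January 2019 falls on a Friday, which is a business day, so no adjustment is needed.
The 7-calendar-day extension moves the deadline from 11 January 2019 to 18 January 2019.
18 January 2019 falls on a Friday, which is a business day, so no adjustment is needed.
Final deadline: 18 January 2019.

18 January 2019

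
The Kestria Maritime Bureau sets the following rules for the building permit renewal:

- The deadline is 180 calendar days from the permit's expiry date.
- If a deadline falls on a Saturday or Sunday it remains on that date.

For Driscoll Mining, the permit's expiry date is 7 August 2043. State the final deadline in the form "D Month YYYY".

180 calendar days after 7 August 2043 is 3 February 2044.
3 February 2044 falls on a Wednesday. The rules make no weekend/holiday allowance, so it remains 3 February 2044.
So the filing is due 3 February 2044.

3 February 2044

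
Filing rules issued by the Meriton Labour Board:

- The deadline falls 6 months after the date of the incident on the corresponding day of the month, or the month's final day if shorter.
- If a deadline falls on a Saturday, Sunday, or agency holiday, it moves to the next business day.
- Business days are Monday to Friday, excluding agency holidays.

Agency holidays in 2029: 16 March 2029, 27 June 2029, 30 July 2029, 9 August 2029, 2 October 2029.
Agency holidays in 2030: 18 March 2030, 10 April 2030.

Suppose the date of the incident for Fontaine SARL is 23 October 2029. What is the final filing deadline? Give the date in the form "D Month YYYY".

23 April 2030

Moving 6 months forward from 23 October 2029 on the corresponding day gives 23 April 2030.
23 April 2030 (Tuesday) is already a business day.
Deadline: 23 April 2030.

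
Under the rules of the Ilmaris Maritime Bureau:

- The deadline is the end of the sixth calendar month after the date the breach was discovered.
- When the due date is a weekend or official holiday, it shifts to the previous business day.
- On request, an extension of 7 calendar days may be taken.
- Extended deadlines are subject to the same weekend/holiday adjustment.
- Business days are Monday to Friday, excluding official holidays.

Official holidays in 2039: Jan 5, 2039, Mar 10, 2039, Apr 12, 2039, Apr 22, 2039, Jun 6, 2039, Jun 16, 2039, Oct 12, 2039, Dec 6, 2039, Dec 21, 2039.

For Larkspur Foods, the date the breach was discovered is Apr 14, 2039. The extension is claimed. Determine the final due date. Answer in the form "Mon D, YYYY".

6 months after Apr 14, 2039 is October 2039; that month ends on Oct 31, 2039.
Oct 31, 2039 falls on a Monday, which is a business day, so no adjustment is needed.
The 7-calendar-day extension moves the deadline from Oct 31, 2039 to Nov 7, 2039.
Nov 7, 2039 is a Monday and not a listed holiday, so it stands.
So the filing is due Nov 7, 2039.

Nov 7, 2039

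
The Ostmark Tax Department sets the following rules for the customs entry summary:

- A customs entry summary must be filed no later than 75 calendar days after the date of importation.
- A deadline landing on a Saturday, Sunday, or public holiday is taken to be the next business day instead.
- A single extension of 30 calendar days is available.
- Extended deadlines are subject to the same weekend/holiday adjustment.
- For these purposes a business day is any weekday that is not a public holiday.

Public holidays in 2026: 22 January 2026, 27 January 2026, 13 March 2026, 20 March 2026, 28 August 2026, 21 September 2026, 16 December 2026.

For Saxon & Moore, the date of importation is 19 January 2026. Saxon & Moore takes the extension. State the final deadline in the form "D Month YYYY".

6 May 2026

Adding 75 calendar days to 19 January 2026 gives 4 April 2026.
4 April 2026 is a Saturday, so it moves to the next business day, 6 April 2026 (Monday).
Applying the 30-calendar-day extension: 6 April 2026 + 30 days = 6 May 2026.
6 May 2026 (Wednesday) is already a business day.
Final deadline: 6 May 2026.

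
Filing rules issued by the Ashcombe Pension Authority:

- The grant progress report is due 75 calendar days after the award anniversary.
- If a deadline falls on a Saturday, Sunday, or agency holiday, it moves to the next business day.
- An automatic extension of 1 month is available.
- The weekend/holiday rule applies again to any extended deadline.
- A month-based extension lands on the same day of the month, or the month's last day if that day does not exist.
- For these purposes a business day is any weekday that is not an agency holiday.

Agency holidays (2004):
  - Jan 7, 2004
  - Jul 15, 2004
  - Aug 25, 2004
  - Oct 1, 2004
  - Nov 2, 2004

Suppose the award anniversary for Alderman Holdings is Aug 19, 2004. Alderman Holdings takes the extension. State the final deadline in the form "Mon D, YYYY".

Adding 75 calendar days to Aug 19, 2004 gives Nov 2, 2004.
Nov 2, 2004 is a listed holiday; the next business day is Nov 3, 2004 (Wednesday).
Add 1 month to Nov 3, 2004: Dec 3, 2004.
Dec 3, 2004 is a Friday and not a listed holiday, so it stands.
Final deadline: Dec 3, 2004.

Dec 3, 2004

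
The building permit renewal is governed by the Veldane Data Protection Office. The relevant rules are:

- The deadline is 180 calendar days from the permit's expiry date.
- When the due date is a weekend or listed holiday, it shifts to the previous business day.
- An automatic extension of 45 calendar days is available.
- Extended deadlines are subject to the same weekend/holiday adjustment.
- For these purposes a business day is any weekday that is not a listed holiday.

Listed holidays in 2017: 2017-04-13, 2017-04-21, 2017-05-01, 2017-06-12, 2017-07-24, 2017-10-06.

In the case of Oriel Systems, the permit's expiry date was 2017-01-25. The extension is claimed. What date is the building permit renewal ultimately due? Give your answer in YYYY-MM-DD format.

2017-09-04

From 2017-01-25, 180 calendar days later is 2017-07-24.
Because 2017-07-24 is a listed holiday, the deadline becomes 2017-07-21 (Friday).
With the 45-day extension, 2017-07-21 becomes 2017-09-04.
Since 2017-09-04 is a Monday and not a holiday, the date is unchanged.
Deadline: 2017-09-04.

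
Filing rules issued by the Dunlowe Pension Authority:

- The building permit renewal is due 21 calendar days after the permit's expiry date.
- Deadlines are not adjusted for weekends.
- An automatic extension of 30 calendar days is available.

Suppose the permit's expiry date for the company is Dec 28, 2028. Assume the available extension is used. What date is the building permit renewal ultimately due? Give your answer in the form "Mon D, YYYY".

Feb 17, 2029

21 calendar days after Dec 28, 2028 is Jan 18, 2029.
Jan 18, 2029 falls on a Thursday. The rules make no weekend/holiday allowance, so it remains Jan 18, 2029.
Add the 30 calendar-day extension to Jan 18, 2029: Feb 17, 2029.
Feb 17, 2029 is a Saturday; no weekend or holiday adjustment applies.
Deadline: Feb 17, 2029.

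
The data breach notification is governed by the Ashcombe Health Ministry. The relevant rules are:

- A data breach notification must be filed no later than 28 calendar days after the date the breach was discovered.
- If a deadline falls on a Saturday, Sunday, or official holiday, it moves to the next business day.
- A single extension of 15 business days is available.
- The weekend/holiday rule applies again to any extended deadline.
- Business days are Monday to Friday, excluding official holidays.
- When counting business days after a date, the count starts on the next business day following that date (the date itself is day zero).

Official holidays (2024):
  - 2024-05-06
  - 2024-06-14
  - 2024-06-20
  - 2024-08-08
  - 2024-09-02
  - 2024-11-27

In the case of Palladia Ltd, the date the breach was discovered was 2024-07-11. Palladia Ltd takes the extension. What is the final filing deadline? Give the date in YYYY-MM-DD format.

Trigger date 2024-07-11 + 28 calendar days = 2024-08-08.
Because 2024-08-08 is a listed holiday, the deadline becomes 2024-08-09 (Friday).
Applying the 15-business-day extension: 15 business days after 2024-08-09 is 2024-08-30.
2024-08-30 (Friday) is already a business day.
So the filing is due 2024-08-30.

2024-08-30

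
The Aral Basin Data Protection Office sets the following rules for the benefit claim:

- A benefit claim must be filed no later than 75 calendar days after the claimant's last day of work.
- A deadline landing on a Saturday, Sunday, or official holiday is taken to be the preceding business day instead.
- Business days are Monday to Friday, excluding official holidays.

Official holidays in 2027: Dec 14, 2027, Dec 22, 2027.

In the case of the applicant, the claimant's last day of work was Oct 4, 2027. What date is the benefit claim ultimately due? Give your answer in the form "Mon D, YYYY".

Dec 17, 2027

75 calendar days after Oct 4, 2027 is Dec 18, 2027.
Dec 18, 2027 falls on a Saturday. Rolling to the preceding business day gives Dec 17, 2027, a Friday.
Deadline: Dec 17, 2027.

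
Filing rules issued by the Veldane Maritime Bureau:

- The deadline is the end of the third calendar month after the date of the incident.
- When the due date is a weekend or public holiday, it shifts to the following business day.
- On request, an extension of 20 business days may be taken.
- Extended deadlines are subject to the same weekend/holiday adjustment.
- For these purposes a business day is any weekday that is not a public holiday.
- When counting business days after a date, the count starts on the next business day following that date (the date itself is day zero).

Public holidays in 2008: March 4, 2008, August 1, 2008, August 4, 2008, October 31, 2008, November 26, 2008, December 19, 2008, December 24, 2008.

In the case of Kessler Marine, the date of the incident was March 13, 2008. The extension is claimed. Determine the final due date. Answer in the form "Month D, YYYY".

The third month after March 13, 2008 is June 2008, whose last day is June 30, 2008.
June 30, 2008 (Monday) is already a business day.
Counting 20 further business days from June 30, 2008 reaches July 28, 2008.
July 28, 2008 falls on a Monday, which is a business day, so no adjustment is needed.
Final deadline: July 28, 2008.

July 28, 2008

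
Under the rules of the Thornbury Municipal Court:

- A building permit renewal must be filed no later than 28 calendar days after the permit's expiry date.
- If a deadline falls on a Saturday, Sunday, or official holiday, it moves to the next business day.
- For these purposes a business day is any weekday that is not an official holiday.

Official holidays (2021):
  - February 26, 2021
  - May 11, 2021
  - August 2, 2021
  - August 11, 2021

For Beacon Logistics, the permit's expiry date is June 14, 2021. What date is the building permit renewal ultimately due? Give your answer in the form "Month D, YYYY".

July 12, 2021

Adding 28 calendar days to June 14, 2021 gives July 12, 2021.
July 12, 2021 (Monday) is already a business day.
Deadline: July 12, 2021.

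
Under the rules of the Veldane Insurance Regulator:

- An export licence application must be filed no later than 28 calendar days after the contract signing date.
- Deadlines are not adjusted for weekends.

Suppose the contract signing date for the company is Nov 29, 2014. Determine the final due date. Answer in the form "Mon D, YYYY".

Trigger date Nov 29, 2014 + 28 calendar days = Dec 27, 2014.
Dec 27, 2014 falls on a Saturday. The rules make no weekend/holiday allowance, so it remains Dec 27, 2014.
Final deadline: Dec 27, 2014.

Dec 27, 2014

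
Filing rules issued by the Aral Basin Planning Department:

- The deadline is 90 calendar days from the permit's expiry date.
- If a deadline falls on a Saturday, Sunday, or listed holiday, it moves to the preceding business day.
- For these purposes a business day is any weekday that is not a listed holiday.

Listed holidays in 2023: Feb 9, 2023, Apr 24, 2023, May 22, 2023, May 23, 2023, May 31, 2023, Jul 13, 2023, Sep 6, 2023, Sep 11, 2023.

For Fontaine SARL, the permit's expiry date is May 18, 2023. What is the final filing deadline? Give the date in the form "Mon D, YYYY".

Aug 16, 2023

Adding 90 calendar days to May 18, 2023 gives Aug 16, 2023.
Since Aug 16, 2023 is a Wednesday and not a holiday, the date is unchanged.
So the filing is due Aug 16, 2023.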